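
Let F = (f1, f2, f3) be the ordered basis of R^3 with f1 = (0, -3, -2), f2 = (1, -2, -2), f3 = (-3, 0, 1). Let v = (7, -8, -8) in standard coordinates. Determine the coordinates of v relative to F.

(2, 1, -2)

We seek scalars with c_1 f1 + ... + c_3 f3 = v; equivalently solve M c = v where the columns of M are f1, ..., f3.
Row-reducing the augmented matrix [M | v] gives c = (2, 1, -2).
Check: 2f1 + f2 - 2f3 = (7, -8, -8).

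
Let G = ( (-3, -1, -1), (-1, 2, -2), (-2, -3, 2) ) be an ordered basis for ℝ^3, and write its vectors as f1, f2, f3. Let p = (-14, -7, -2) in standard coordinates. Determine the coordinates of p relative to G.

[p]_G is the unique c with M c = p, where M has columns f1, ..., f3.
Gaussian elimination on [M | p] yields c = (4, 0, 1).
Check: 4f1 + 0·f2 + f3 = (-14, -7, -2).

(4, 0, 1)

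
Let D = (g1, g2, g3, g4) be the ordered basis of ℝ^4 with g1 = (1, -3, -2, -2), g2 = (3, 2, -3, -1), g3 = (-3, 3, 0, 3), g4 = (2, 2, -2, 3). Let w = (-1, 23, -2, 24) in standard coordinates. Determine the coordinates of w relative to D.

[w]_D is the unique c with M c = w, where M has columns g1, ..., g4.
Row-reducing the augmented matrix [M | w] gives c = (-3, 0, 2, 4).
Check: -3g1 + 0·g2 + 2g3 + 4g4 = (-1, 23, -2, 24).

(-3, 0, 2, 4)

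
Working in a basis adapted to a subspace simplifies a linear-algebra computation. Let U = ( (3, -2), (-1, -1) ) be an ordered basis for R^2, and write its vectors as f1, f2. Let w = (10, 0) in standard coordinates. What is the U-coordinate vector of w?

[w]_U is the unique c with M c = w, where M has columns f1, f2.
System: 3c_1 - c_2 = 10, -2c_1 - c_2 = 0; solving gives c_1 = 2, c_2 = -4.
Check: 2f1 - 4f2 = (10, 0).

(2, -4)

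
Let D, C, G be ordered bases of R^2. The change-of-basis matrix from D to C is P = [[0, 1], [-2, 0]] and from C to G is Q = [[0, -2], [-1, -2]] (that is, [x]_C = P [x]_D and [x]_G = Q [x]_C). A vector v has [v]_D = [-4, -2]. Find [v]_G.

Apply P to get C-coordinates [-2, 8], then Q to get G-coordinates.
The result is [v]_G = [-16, -14].

[-16, -14]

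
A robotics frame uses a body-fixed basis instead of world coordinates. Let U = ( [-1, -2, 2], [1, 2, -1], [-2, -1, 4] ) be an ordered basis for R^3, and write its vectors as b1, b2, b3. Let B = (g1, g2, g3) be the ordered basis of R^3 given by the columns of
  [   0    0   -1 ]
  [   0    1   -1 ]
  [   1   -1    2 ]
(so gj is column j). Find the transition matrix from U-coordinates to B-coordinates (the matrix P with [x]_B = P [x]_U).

Column j of P is [bj]_B, since P maps U-coordinates to B-coordinates.
Expressing b1 in B: b1 = -g1 - g2 + g3, so column 1 of P is [-1, -1, 1].
Doing the same for each bj gives P = [[-1, 2, 1], [-1, 1, 1], [1, -1, 2]].

[[-1, 2, 1], [-1, 1, 1], [1, -1, 2]]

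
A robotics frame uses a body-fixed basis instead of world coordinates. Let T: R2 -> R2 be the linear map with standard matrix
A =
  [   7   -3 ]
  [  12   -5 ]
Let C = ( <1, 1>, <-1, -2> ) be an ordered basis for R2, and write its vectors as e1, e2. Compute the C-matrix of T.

[[1, 0], [-3, 1]]

The j-th column of [T]_C is [T(ej)]_C.
T(e1) = A e1 = <4, 7> = e1 - 3e2, so column 1 is <1, -3>.
Repeating for e2 and assembling the columns gives [[1, 0], [-3, 1]].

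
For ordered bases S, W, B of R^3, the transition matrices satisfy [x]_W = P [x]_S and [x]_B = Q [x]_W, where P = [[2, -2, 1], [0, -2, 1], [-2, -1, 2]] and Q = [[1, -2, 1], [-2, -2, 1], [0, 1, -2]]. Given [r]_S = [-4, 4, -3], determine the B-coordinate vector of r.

First [r]_W = P [r]_S = [-19, -11, -2].
Then [r]_B = Q [r]_W = [1, 58, -7].

[1, 58, -7]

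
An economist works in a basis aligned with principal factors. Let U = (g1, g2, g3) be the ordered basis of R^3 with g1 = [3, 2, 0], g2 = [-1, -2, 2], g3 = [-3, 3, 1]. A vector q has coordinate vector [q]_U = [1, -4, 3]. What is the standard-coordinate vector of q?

[-2, 19, -5]

By definition q = g1 - 4g2 + 3g3.
Summing componentwise gives [-2, 19, -5].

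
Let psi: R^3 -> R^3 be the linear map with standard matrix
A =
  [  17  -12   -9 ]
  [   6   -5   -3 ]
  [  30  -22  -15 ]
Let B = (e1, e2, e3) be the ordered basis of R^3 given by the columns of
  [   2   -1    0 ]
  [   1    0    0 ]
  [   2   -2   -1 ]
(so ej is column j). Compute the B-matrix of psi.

[[1, 0, 3], [-2, -1, -3], [-2, 2, -3]]

With P the matrix whose columns are e1, ..., e3, [psi]_B = P^(-1) A P.
Column by column: psi(e1) = A e1 = [4, 1, 8]; its B-coordinates [1, -2, -2] give column 1.
Continuing for each basis vector yields [psi]_B = [[1, 0, 3], [-2, -1, -3], [-2, 2, -3]].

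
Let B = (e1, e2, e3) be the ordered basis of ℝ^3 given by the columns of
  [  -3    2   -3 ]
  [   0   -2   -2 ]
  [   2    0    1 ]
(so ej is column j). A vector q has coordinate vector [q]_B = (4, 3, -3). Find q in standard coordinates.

The coordinates say q = 4e1 + 3e2 - 3e3; adding the scaled basis vectors gives (3, 0, 5).

(3, 0, 5)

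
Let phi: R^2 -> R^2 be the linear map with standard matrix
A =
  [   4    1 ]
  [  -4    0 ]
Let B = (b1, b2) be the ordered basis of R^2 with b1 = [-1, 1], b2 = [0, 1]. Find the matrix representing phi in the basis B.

[[3, -1], [1, 1]]

With P the matrix whose columns are b1, b2, [phi]_B = P^(-1) A P.
Column by column: phi(b1) = A b1 = [-3, 4]; its B-coordinates [3, 1] give column 1.
Continuing for each basis vector yields [phi]_B = [[3, -1], [1, 1]].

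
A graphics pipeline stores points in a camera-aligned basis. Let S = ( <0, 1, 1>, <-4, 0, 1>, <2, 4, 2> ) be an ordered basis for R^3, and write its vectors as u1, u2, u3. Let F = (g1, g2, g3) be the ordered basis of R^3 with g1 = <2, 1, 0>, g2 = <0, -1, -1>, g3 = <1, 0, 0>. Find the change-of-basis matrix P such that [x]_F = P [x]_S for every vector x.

Take x = uj: its S-coordinates are the j-th standard unit vector, so P e_j — column j of P — equals [uj]_F.
u1 = 0·g1 - g2 + 0·g3, giving column 1 = <0, -1, 0>; repeating for each j gives P = [[0, -1, 2], [-1, -1, -2], [0, -2, -2]].

[[0, -1, 2], [-1, -1, -2], [0, -2, -2]]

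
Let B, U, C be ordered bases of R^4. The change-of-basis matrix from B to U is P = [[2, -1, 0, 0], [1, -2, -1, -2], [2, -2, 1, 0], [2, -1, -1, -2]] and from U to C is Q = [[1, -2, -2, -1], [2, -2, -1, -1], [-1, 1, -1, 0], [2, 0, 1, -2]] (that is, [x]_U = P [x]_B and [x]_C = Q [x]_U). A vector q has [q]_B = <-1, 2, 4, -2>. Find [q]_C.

<14, 8, 1, -2>

Composing the changes, [q]_C = Q P [q]_B.
Q P = [[-6, 8, 1, 6], [-2, 5, 2, 6], [-3, 1, -2, -2], [2, -2, 3, 4]]; applying this to <-1, 2, 4, -2> gives <14, 8, 1, -2>.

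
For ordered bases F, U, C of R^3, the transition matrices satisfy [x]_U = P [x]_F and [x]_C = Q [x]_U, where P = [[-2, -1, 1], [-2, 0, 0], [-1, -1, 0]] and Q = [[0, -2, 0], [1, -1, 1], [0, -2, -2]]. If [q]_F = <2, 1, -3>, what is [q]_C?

<8, -7, 14>

Composing the changes, [q]_C = Q P [q]_F.
Q P = [[4, 0, 0], [-1, -2, 1], [6, 2, 0]]; applying this to <2, 1, -3> gives <8, -7, 14>.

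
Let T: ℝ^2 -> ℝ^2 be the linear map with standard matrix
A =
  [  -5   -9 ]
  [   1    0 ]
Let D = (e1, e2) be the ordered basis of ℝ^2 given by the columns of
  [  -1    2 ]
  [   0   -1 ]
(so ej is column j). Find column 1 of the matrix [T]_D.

[-3, 1]

Column 1 of [T]_D is the D-coordinate vector of T(e1).
In standard coordinates T(e1) = A e1 = [5, -1].
Converting to D: [5, -1] = -3e1 + e2, so the coordinate vector is [-3, 1].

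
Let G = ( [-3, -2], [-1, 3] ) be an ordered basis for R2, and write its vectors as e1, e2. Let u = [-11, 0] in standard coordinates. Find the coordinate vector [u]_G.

We seek scalars with c_1 e1 + c_2 e2 = u; equivalently solve M c = u where the columns of M are e1, e2.
System: -3c_1 - c_2 = -11, -2c_1 + 3c_2 = 0; solving gives c_1 = 3, c_2 = 2.
Check: 3e1 + 2e2 = [-11, 0].

[3, 2]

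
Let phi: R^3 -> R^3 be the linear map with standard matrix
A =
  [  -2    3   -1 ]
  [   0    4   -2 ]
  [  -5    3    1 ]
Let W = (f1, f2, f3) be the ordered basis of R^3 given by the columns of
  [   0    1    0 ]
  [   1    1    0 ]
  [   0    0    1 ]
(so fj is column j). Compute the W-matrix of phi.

Let P have columns f1, ..., f3. Then [phi]_W = P^(-1) A P.
Here det P = -1, so P^(-1) is integer; computing A P first and then P^(-1)(A P) gives [[1, 3, -1], [3, 1, -1], [3, -2, 1]].

[[1, 3, -1], [3, 1, -1], [3, -2, 1]]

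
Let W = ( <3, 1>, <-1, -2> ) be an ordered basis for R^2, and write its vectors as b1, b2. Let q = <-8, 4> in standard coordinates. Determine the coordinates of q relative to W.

We seek scalars with c_1 b1 + c_2 b2 = q; equivalently solve M c = q where the columns of M are b1, b2.
System: 3c_1 - c_2 = -8, c_1 - 2c_2 = 4; solving gives c_1 = -4, c_2 = -4.
Check: -4b1 - 4b2 = <-8, 4>.

<-4, -4>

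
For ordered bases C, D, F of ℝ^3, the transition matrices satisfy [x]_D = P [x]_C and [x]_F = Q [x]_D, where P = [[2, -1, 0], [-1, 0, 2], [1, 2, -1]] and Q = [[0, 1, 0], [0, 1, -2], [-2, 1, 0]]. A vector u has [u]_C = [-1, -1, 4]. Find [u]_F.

[9, 23, 11]

Composing the changes, [u]_F = Q P [u]_C.
Q P = [[-1, 0, 2], [-3, -4, 4], [-5, 2, 2]]; applying this to [-1, -1, 4] gives [9, 23, 11].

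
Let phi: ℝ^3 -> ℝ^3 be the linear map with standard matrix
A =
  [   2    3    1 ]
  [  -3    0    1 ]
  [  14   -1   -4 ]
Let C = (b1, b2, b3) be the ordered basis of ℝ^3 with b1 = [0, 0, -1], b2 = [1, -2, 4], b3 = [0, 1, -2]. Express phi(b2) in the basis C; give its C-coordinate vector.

Column 2 of [phi]_C is the C-coordinate vector of phi(b2).
In standard coordinates phi(b2) = A b2 = [0, 1, 0].
Converting to C: [0, 1, 0] = -2b1 + 0·b2 + b3, so the coordinate vector is [-2, 0, 1].

[-2, 0, 1]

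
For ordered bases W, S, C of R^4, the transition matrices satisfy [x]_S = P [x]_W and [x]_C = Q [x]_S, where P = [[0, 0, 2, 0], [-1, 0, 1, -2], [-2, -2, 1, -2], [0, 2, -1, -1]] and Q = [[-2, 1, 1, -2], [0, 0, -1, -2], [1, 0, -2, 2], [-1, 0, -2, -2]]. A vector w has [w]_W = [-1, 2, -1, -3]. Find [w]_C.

[-3, -19, 8, -20]

Apply P to get S-coordinates [-2, 6, 3, 8], then Q to get C-coordinates.
The result is [w]_C = [-3, -19, 8, -20].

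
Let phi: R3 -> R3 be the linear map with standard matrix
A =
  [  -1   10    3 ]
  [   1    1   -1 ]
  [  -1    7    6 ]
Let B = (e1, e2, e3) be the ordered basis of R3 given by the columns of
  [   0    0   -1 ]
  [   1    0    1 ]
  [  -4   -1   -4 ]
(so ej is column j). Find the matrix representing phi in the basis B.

[[3, -2, 3], [-3, 2, 0], [2, 3, 1]]

With P the matrix whose columns are e1, ..., e3, [phi]_B = P^(-1) A P.
Column by column: phi(e1) = A e1 = <-2, 5, -17>; its B-coordinates <3, -3, 2> give column 1.
Continuing for each basis vector yields [phi]_B = [[3, -2, 3], [-3, 2, 0], [2, 3, 1]].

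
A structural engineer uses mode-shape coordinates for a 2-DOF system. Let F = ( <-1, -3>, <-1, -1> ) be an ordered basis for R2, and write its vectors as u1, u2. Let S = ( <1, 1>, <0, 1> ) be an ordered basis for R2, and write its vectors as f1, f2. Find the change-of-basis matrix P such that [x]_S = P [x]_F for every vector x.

Take x = uj: its F-coordinates are the j-th standard unit vector, so P e_j — column j of P — equals [uj]_S.
u1 = -f1 - 2f2, giving column 1 = <-1, -2>; repeating for each j gives P = [[-1, -1], [-2, 0]].

[[-1, -1], [-2, 0]]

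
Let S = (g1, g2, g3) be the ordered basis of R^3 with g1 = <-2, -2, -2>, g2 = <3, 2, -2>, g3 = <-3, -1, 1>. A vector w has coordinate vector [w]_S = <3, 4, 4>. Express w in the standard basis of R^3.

w = M [w]_S, where M has columns g1, ..., g3.
Carrying out the matrix-vector product, w = <-6, -2, -10>.

<-6, -2, -10>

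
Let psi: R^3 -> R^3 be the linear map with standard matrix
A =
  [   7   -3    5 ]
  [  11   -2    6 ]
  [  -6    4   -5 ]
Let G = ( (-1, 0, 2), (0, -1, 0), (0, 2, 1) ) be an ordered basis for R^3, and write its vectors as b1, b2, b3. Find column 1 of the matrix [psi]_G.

(-3, 3, 2)

Compute psi(b1) = A b1 = (3, 1, -4) in standard coordinates.
Then write this in G-coordinates: solve for y in y_1 b1 + ... + y_3 b3 = (3, 1, -4).
This gives y = (-3, 3, 2), which is column 1 of [psi]_G.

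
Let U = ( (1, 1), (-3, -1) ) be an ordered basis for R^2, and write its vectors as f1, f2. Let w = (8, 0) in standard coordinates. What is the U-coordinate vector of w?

[w]_U is the unique c with M c = w, where M has columns f1, f2.
System: c_1 - 3c_2 = 8, c_1 - c_2 = 0; solving gives c_1 = -4, c_2 = -4.
Check: -4f1 - 4f2 = (8, 0).

(-4, -4)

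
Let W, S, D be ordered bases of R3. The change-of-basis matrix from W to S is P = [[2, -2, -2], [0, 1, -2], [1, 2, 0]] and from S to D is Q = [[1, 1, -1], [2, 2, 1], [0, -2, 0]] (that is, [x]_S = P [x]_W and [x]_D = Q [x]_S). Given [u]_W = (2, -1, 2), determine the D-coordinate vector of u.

(-3, -6, 10)

First [u]_S = P [u]_W = (2, -5, 0).
Then [u]_D = Q [u]_S = (-3, -6, 10).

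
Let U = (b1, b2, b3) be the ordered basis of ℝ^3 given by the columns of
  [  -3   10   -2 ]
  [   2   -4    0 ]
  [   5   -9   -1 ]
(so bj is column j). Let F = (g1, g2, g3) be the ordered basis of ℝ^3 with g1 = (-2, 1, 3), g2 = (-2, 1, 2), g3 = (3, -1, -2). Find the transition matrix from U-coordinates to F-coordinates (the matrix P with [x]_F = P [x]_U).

[[1, -1, -1], [2, -1, -1], [1, 2, -2]]

Take x = bj: its U-coordinates are the j-th standard unit vector, so P e_j — column j of P — equals [bj]_F.
b1 = g1 + 2g2 + g3, giving column 1 = (1, 2, 1); repeating for each j gives P = [[1, -1, -1], [2, -1, -1], [1, 2, -2]].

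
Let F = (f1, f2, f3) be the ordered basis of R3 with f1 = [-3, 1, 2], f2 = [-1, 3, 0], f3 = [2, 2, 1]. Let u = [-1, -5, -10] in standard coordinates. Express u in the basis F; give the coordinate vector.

Write u = c_1 f1 + ... + c_3 f3 and solve for the c_i.
Solving this 3x3 system gives c = (-3, 2, -4).
Check: -3f1 + 2f2 - 4f3 = [-1, -5, -10].

[-3, 2, -4]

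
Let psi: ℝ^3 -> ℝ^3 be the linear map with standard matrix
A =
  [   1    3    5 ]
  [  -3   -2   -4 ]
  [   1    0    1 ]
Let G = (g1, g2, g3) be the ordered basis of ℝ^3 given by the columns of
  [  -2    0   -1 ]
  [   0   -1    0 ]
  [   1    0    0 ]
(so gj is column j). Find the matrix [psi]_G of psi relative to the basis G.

[[-1, 0, -1], [-2, -2, -3], [-1, 3, 3]]

Let P have columns g1, ..., g3. Then [psi]_G = P^(-1) A P.
Here det P = -1, so P^(-1) is integer; computing A P first and then P^(-1)(A P) gives [[-1, 0, -1], [-2, -2, -3], [-1, 3, 3]].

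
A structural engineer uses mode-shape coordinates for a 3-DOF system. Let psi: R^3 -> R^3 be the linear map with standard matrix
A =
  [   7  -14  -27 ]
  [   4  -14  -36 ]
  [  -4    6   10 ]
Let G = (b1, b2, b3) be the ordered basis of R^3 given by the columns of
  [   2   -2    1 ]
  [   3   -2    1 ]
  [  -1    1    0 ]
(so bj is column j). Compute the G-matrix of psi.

[[3, -3, -3], [3, 3, -1], [-1, -1, -3]]

Let P have columns b1, ..., b3. Then [psi]_G = P^(-1) A P.
Here det P = 1, so P^(-1) is integer; computing A P first and then P^(-1)(A P) gives [[3, -3, -3], [3, 3, -1], [-1, -1, -3]].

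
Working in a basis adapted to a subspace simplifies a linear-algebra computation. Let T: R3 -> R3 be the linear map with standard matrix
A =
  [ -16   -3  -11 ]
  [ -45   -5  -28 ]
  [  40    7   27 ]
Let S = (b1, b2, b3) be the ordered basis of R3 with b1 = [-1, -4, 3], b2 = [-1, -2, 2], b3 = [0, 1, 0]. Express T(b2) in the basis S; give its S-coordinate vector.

[0, 0, -1]

Column 2 of [T]_S is the S-coordinate vector of T(b2).
In standard coordinates T(b2) = A b2 = [0, -1, 0].
Converting to S: [0, -1, 0] = 0·b1 + 0·b2 - b3, so the coordinate vector is [0, 0, -1].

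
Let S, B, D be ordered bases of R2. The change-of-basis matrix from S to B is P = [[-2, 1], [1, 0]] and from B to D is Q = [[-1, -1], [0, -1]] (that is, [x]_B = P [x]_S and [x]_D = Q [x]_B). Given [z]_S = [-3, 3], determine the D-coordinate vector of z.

[-6, 3]

First [z]_B = P [z]_S = [9, -3].
Then [z]_D = Q [z]_B = [-6, 3].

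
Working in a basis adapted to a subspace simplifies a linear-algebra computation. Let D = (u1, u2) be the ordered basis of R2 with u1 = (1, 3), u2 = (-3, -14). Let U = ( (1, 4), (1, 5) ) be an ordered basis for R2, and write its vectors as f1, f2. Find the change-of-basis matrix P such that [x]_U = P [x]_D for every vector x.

Take x = uj: its D-coordinates are the j-th standard unit vector, so P e_j — column j of P — equals [uj]_U.
u1 = 2f1 - f2, giving column 1 = (2, -1); repeating for each j gives P = [[2, -1], [-1, -2]].

[[2, -1], [-1, -2]]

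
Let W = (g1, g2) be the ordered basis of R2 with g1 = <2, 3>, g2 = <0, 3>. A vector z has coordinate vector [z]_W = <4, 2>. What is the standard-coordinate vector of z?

The coordinates say z = 4g1 + 2g2; adding the scaled basis vectors gives <8, 18>.

<8, 18>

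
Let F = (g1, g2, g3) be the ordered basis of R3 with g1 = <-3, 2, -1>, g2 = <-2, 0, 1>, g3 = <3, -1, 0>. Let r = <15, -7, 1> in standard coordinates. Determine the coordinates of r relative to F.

Write r = c_1 g1 + ... + c_3 g3 and solve for the c_i.
Gaussian elimination on [M | r] yields c = (-4, -3, -1).
Check: -4g1 - 3g2 - g3 = <15, -7, 1>.

<-4, -3, -1>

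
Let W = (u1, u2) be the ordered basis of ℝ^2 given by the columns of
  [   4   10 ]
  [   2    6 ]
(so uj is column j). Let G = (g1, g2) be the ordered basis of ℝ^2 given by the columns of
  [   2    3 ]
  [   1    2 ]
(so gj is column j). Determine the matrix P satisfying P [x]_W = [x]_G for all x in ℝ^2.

[[2, 2], [0, 2]]

Take x = uj: its W-coordinates are the j-th standard unit vector, so P e_j — column j of P — equals [uj]_G.
u1 = 2g1 + 0·g2, giving column 1 = [2, 0]; repeating for each j gives P = [[2, 2], [0, 2]].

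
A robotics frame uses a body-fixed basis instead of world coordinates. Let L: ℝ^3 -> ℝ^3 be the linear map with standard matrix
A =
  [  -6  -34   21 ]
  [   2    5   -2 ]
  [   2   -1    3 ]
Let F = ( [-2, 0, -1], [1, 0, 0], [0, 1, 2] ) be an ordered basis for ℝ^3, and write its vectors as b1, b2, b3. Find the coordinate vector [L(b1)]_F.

[3, -3, -2]

Column 1 of [L]_F is the F-coordinate vector of L(b1).
In standard coordinates L(b1) = A b1 = [-9, -2, -7].
Converting to F: [-9, -2, -7] = 3b1 - 3b2 - 2b3, so the coordinate vector is [3, -3, -2].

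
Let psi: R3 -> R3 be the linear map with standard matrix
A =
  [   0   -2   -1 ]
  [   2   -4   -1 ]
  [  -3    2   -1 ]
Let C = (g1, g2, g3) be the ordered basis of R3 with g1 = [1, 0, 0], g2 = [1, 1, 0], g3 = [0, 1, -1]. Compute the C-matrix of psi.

With P the matrix whose columns are g1, ..., g3, [psi]_C = P^(-1) A P.
Column by column: psi(g1) = A g1 = [0, 2, -3]; its C-coordinates [1, -1, 3] give column 1.
Continuing for each basis vector yields [psi]_C = [[1, 1, -1], [-1, -3, 0], [3, 1, -3]].

[[1, 1, -1], [-1, -3, 0], [3, 1, -3]]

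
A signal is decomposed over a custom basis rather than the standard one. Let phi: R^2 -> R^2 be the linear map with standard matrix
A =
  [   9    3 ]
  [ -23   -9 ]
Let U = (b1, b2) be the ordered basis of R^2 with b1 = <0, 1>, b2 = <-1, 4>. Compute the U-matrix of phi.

[[3, -1], [-3, -3]]

With P the matrix whose columns are b1, b2, [phi]_U = P^(-1) A P.
Column by column: phi(b1) = A b1 = <3, -9>; its U-coordinates <3, -3> give column 1.
Continuing for each basis vector yields [phi]_U = [[3, -1], [-3, -3]].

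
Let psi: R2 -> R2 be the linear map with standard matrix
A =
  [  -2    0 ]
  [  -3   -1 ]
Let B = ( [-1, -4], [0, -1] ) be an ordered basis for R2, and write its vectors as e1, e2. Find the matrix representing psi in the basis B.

Let P have columns e1, e2. Then [psi]_B = P^(-1) A P.
Here det P = 1, so P^(-1) is integer; computing A P first and then P^(-1)(A P) gives [[-2, 0], [1, -1]].

[[-2, 0], [1, -1]]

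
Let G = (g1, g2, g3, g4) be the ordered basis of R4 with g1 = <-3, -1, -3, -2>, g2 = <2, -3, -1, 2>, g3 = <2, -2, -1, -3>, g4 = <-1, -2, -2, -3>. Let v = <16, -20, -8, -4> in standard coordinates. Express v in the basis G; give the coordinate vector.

<0, 4, 4, 0>

[v]_G is the unique c with M c = v, where M has columns g1, ..., g4.
Solving this 4x4 system gives c = (0, 4, 4, 0).
Check: 0·g1 + 4g2 + 4g3 + 0·g4 = <16, -20, -8, -4>.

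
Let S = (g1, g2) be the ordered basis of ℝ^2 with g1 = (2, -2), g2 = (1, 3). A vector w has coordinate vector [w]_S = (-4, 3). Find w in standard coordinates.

(-5, 17)

By definition w = -4g1 + 3g2.
Summing componentwise gives (-5, 17).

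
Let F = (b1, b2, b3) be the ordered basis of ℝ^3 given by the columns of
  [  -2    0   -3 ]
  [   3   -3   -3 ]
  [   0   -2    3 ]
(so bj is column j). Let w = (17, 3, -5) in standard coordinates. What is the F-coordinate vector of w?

(-4, -2, -3)

Write w = c_1 b1 + ... + c_3 b3 and solve for the c_i.
Gaussian elimination on [M | w] yields c = (-4, -2, -3).
Check: -4b1 - 2b2 - 3b3 = (17, 3, -5).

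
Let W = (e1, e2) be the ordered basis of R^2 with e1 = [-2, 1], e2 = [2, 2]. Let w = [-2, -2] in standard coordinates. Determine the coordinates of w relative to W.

[w]_W is the unique c with M c = w, where M has columns e1, e2.
System: -2c_1 + 2c_2 = -2, c_1 + 2c_2 = -2; solving gives c_1 = 0, c_2 = -1.
Check: 0·e1 - e2 = [-2, -2].

[0, -1]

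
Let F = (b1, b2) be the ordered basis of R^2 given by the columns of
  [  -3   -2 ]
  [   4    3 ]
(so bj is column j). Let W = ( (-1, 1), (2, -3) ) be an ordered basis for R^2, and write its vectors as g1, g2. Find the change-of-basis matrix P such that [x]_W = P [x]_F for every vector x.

Column j of P is [bj]_W, since P maps F-coordinates to W-coordinates.
Expressing b1 in W: b1 = g1 - g2, so column 1 of P is (1, -1).
Doing the same for each bj gives P = [[1, 0], [-1, -1]].

[[1, 0], [-1, -1]]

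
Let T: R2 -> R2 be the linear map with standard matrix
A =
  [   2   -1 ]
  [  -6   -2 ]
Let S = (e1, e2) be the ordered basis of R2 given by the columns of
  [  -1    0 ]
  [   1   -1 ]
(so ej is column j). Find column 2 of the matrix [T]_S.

[-1, -3]

Column 2 of [T]_S is the S-coordinate vector of T(e2).
In standard coordinates T(e2) = A e2 = [1, 2].
Converting to S: [1, 2] = -e1 - 3e2, so the coordinate vector is [-1, -3].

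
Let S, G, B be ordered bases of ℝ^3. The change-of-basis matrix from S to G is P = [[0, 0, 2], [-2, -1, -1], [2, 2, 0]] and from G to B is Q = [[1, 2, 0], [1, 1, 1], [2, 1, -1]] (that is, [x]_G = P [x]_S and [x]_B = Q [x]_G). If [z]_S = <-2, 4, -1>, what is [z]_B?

<0, 3, -7>

Apply P to get G-coordinates <-2, 1, 4>, then Q to get B-coordinates.
The result is [z]_B = <0, 3, -7>.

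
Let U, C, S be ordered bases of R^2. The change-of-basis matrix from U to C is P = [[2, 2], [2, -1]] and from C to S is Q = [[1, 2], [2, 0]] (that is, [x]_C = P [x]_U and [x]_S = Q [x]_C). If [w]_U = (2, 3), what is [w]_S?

Apply P to get C-coordinates (10, 1), then Q to get S-coordinates.
The result is [w]_S = (12, 20).

(12, 20)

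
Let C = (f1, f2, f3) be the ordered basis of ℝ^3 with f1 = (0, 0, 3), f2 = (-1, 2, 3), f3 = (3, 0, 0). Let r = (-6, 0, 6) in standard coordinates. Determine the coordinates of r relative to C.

(2, 0, -2)

We seek scalars with c_1 f1 + ... + c_3 f3 = r; equivalently solve M c = r where the columns of M are f1, ..., f3.
Row-reducing the augmented matrix [M | r] gives c = (2, 0, -2).
Check: 2f1 + 0·f2 - 2f3 = (-6, 0, 6).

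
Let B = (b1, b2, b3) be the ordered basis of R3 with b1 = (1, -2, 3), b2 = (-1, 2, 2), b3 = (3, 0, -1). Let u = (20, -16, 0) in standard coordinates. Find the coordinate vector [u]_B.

Write u = c_1 b1 + ... + c_3 b3 and solve for the c_i.
Gaussian elimination on [M | u] yields c = (4, -4, 4).
Check: 4b1 - 4b2 + 4b3 = (20, -16, 0).

(4, -4, 4)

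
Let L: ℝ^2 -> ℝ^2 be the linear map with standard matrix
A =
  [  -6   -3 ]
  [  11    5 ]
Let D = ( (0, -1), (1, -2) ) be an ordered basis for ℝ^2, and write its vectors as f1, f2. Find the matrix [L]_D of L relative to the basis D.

The j-th column of [L]_D is [L(fj)]_D.
L(f1) = A f1 = (3, -5) = -f1 + 3f2, so column 1 is (-1, 3).
Repeating for f2 and assembling the columns gives [[-1, -1], [3, 0]].

[[-1, -1], [3, 0]]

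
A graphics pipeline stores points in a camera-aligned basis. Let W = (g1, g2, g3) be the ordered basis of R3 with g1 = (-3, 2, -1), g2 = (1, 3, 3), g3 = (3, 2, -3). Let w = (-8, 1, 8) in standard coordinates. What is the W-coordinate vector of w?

(1, 1, -2)

Write w = c_1 g1 + ... + c_3 g3 and solve for the c_i.
Solving this 3x3 system gives c = (1, 1, -2).
Check: g1 + g2 - 2g3 = (-8, 1, 8).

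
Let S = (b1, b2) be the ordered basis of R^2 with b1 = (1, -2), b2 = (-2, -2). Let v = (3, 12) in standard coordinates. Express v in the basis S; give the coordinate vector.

Write v = c_1 b1 + c_2 b2 and solve for the c_i.
System: c_1 - 2c_2 = 3, -2c_1 - 2c_2 = 12; solving gives c_1 = -3, c_2 = -3.
Check: -3b1 - 3b2 = (3, 12).

(-3, -3)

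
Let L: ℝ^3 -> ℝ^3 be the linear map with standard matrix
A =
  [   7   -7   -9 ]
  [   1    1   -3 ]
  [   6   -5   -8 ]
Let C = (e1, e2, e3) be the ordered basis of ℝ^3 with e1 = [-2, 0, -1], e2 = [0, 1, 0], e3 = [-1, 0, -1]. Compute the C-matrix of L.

Let P have columns e1, ..., e3. Then [L]_C = P^(-1) A P.
Here det P = 1, so P^(-1) is integer; computing A P first and then P^(-1)(A P) gives [[1, 2, 0], [1, 1, 2], [3, 3, -2]].

[[1, 2, 0], [1, 1, 2], [3, 3, -2]]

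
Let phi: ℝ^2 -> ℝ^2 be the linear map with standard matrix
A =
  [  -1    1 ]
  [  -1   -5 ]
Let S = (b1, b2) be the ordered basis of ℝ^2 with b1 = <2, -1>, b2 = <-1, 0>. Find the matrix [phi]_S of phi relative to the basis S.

The j-th column of [phi]_S is [phi(bj)]_S.
phi(b1) = A b1 = <-3, 3> = -3b1 - 3b2, so column 1 is <-3, -3>.
Repeating for b2 and assembling the columns gives [[-3, -1], [-3, -3]].

[[-3, -1], [-3, -3]]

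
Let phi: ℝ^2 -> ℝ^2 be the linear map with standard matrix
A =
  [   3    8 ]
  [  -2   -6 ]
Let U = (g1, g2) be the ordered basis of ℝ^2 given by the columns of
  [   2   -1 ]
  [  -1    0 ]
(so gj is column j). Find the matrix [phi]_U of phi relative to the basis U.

[[-2, -2], [-2, -1]]

Let P have columns g1, g2. Then [phi]_U = P^(-1) A P.
Here det P = -1, so P^(-1) is integer; computing A P first and then P^(-1)(A P) gives [[-2, -2], [-2, -1]].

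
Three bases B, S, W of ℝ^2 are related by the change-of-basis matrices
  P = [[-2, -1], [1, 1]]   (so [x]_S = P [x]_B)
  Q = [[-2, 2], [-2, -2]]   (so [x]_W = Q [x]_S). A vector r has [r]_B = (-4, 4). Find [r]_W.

First [r]_S = P [r]_B = (4, 0).
Then [r]_W = Q [r]_S = (-8, -8).

(-8, -8)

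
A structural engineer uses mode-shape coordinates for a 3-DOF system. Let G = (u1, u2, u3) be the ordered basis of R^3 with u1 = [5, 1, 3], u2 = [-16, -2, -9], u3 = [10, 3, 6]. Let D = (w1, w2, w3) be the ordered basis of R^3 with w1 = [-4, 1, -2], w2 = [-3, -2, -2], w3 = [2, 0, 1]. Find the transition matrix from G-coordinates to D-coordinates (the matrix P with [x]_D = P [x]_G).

Let M have columns uj and N have columns wj. Then for every x, N [x]_D = x = M [x]_G, so P = N^(-1) M.
Since det N = -1, N^(-1) has integer entries; multiplying gives P = [[-1, 2, -1], [-1, 2, -2], [-1, -1, 0]].

[[-1, 2, -1], [-1, 2, -2], [-1, -1, 0]]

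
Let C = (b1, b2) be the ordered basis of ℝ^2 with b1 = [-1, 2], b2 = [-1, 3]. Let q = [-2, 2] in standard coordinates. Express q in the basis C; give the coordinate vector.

Write q = c_1 b1 + c_2 b2 and solve for the c_i.
System: -c_1 - c_2 = -2, 2c_1 + 3c_2 = 2; solving gives c_1 = 4, c_2 = -2.
Check: 4b1 - 2b2 = [-2, 2].

[4, -2]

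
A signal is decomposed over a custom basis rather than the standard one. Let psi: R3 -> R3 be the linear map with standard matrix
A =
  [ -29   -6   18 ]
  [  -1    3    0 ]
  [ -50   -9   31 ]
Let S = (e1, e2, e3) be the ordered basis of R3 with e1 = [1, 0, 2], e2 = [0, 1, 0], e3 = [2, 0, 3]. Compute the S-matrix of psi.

The j-th column of [psi]_S is [psi(ej)]_S.
psi(e1) = A e1 = [7, -1, 12] = 3e1 - e2 + 2e3, so column 1 is [3, -1, 2].
Repeating for e2, e3 and assembling the columns gives [[3, 0, -2], [-1, 3, -2], [2, -3, -1]].

[[3, 0, -2], [-1, 3, -2], [2, -3, -1]]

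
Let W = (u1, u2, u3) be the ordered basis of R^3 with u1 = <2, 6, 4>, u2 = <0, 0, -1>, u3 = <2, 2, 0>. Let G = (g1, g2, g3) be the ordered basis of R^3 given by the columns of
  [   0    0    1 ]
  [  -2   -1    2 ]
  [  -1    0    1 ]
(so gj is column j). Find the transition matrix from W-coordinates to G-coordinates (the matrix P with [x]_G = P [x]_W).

[[-2, 1, 2], [2, -2, -2], [2, 0, 2]]

Take x = uj: its W-coordinates are the j-th standard unit vector, so P e_j — column j of P — equals [uj]_G.
u1 = -2g1 + 2g2 + 2g3, giving column 1 = <-2, 2, 2>; repeating for each j gives P = [[-2, 1, 2], [2, -2, -2], [2, 0, 2]].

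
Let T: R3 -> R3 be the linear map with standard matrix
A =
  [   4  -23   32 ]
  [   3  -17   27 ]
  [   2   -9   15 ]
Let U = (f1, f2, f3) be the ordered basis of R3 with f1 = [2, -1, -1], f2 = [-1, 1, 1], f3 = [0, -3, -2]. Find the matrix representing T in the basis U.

[[1, 3, 2], [3, 1, -1], [2, -3, 0]]

Let P have columns f1, ..., f3. Then [T]_U = P^(-1) A P.
Here det P = 1, so P^(-1) is integer; computing A P first and then P^(-1)(A P) gives [[1, 3, 2], [3, 1, -1], [2, -3, 0]].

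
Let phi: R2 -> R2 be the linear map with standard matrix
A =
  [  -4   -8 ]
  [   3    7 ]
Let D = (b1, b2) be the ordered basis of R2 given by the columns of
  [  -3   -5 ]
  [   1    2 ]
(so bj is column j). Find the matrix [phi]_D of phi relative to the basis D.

[[2, -3], [-2, 1]]

Let P have columns b1, b2. Then [phi]_D = P^(-1) A P.
Here det P = -1, so P^(-1) is integer; computing A P first and then P^(-1)(A P) gives [[2, -3], [-2, 1]].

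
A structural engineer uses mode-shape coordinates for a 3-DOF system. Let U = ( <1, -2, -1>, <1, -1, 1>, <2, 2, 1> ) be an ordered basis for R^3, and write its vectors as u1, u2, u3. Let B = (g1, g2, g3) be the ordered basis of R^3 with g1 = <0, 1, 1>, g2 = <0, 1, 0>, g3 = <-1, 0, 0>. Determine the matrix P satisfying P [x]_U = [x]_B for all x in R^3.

[[-1, 1, 1], [-1, -2, 1], [-1, -1, -2]]

Take x = uj: its U-coordinates are the j-th standard unit vector, so P e_j — column j of P — equals [uj]_B.
u1 = -g1 - g2 - g3, giving column 1 = <-1, -1, -1>; repeating for each j gives P = [[-1, 1, 1], [-1, -2, 1], [-1, -1, -2]].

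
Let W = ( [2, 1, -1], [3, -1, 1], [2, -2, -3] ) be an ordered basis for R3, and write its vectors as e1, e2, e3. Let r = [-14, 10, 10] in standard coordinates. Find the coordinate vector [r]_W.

[0, -2, -4]

[r]_W is the unique c with M c = r, where M has columns e1, ..., e3.
Gaussian elimination on [M | r] yields c = (0, -2, -4).
Check: 0·e1 - 2e2 - 4e3 = [-14, 10, 10].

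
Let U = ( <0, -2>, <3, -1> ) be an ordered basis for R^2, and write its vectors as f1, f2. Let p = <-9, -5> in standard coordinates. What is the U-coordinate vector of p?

<4, -3>

[p]_U is the unique c with M c = p, where M has columns f1, f2.
System: 0c_1 + 3c_2 = -9, -2c_1 - c_2 = -5; solving gives c_1 = 4, c_2 = -3.
Check: 4f1 - 3f2 = <-9, -5>.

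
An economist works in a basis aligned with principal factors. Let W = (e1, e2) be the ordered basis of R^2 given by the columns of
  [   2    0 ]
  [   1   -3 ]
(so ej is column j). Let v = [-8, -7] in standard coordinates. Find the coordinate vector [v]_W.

[-4, 1]

Write v = c_1 e1 + c_2 e2 and solve for the c_i.
System: 2c_1 + 0c_2 = -8, c_1 - 3c_2 = -7; solving gives c_1 = -4, c_2 = 1.
Check: -4e1 + e2 = [-8, -7].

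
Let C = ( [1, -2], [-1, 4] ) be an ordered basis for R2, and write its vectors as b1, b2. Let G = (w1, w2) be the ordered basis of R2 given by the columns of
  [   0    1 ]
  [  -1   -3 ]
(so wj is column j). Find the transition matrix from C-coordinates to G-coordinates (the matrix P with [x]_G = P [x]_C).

[[-1, -1], [1, -1]]

Let M have columns bj and N have columns wj. Then for every x, N [x]_G = x = M [x]_C, so P = N^(-1) M.
Since det N = 1, N^(-1) has integer entries; multiplying gives P = [[-1, -1], [1, -1]].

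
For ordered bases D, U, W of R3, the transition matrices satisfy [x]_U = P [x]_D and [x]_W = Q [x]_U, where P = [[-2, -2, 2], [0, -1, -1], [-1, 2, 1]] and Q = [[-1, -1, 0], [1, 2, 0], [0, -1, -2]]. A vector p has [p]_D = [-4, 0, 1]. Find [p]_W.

Composing the changes, [p]_W = Q P [p]_D.
Q P = [[2, 3, -1], [-2, -4, 0], [2, -3, -1]]; applying this to [-4, 0, 1] gives [-9, 8, -9].

[-9, 8, -9]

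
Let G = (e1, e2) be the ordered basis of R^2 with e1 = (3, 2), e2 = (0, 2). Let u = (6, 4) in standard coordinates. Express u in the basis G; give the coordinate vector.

Write u = c_1 e1 + c_2 e2 and solve for the c_i.
System: 3c_1 + 0c_2 = 6, 2c_1 + 2c_2 = 4; solving gives c_1 = 2, c_2 = 0.
Check: 2e1 + 0·e2 = (6, 4).

(2, 0)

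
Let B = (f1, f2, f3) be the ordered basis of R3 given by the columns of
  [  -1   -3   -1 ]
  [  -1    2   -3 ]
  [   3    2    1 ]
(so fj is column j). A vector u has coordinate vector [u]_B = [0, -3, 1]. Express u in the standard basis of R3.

[8, -9, -5]

The coordinates say u = 0·f1 - 3f2 + f3; adding the scaled basis vectors gives [8, -9, -5].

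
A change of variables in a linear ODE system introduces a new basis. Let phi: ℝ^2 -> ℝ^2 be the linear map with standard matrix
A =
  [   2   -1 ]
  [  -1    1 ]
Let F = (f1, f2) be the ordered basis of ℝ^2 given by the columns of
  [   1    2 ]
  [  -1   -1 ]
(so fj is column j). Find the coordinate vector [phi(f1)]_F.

Compute phi(f1) = A f1 = [3, -2] in standard coordinates.
Then write this in F-coordinates: solve for y in y_1 f1 + y_2 f2 = [3, -2].
This gives y = [1, 1], which is column 1 of [phi]_F.

[1, 1]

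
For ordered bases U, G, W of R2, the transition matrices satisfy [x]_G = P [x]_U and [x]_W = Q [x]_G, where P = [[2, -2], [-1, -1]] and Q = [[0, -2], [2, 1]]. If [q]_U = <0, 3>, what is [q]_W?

<6, -15>

Apply P to get G-coordinates <-6, -3>, then Q to get W-coordinates.
The result is [q]_W = <6, -15>.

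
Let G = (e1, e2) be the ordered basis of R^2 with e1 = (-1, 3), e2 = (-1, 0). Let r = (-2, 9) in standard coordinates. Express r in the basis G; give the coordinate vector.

(3, -1)

[r]_G is the unique c with M c = r, where M has columns e1, e2.
System: -c_1 - c_2 = -2, 3c_1 + 0c_2 = 9; solving gives c_1 = 3, c_2 = -1.
Check: 3e1 - e2 = (-2, 9).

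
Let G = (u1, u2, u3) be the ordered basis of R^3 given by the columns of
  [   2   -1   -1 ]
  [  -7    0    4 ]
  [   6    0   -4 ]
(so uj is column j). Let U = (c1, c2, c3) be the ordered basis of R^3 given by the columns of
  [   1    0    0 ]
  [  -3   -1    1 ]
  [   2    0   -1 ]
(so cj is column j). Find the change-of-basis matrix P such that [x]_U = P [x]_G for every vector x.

[[2, -1, -1], [-1, 1, 1], [-2, -2, 2]]

Let M have columns uj and N have columns cj. Then for every x, N [x]_U = x = M [x]_G, so P = N^(-1) M.
Since det N = 1, N^(-1) has integer entries; multiplying gives P = [[2, -1, -1], [-1, 1, 1], [-2, -2, 2]].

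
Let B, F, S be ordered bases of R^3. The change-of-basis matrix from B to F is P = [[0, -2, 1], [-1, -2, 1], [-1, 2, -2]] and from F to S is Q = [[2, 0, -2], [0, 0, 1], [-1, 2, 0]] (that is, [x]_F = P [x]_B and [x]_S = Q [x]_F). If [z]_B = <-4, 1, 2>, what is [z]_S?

First [z]_F = P [z]_B = <0, 4, 2>.
Then [z]_S = Q [z]_F = <-4, 2, 8>.

<-4, 2, 8>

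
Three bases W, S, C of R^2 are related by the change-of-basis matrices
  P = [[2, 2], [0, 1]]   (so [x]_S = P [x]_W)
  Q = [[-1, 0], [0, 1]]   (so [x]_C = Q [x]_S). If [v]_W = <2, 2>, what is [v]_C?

Apply P to get S-coordinates <8, 2>, then Q to get C-coordinates.
The result is [v]_C = <-8, 2>.

<-8, 2>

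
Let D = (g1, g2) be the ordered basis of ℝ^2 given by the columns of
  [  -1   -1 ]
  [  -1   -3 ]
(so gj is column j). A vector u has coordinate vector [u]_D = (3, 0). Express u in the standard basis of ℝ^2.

(-3, -3)

u = M [u]_D, where M has columns g1, g2.
Carrying out the matrix-vector product, u = (-3, -3).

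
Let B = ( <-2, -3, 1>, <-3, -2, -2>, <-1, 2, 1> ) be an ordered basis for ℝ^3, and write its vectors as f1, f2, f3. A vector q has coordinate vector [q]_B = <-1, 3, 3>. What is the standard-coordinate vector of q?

q = M [q]_B, where M has columns f1, ..., f3.
Carrying out the matrix-vector product, q = <-10, 3, -4>.

<-10, 3, -4>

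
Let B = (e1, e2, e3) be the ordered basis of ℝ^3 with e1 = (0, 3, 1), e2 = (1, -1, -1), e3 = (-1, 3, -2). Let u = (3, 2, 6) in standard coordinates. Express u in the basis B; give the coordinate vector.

Write u = c_1 e1 + ... + c_3 e3 and solve for the c_i.
Gaussian elimination on [M | u] yields c = (3, 1, -2).
Check: 3e1 + e2 - 2e3 = (3, 2, 6).

(3, 1, -2)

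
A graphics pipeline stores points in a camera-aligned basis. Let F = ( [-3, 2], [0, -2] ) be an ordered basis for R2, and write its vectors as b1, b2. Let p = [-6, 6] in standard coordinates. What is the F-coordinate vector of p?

[2, -1]

We seek scalars with c_1 b1 + c_2 b2 = p; equivalently solve M c = p where the columns of M are b1, b2.
System: -3c_1 + 0c_2 = -6, 2c_1 - 2c_2 = 6; solving gives c_1 = 2, c_2 = -1.
Check: 2b1 - b2 = [-6, 6].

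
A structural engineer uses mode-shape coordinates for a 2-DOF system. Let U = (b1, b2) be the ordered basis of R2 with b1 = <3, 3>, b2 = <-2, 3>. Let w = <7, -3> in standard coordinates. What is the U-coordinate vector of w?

<1, -2>

Write w = c_1 b1 + c_2 b2 and solve for the c_i.
System: 3c_1 - 2c_2 = 7, 3c_1 + 3c_2 = -3; solving gives c_1 = 1, c_2 = -2.
Check: b1 - 2b2 = <7, -3>.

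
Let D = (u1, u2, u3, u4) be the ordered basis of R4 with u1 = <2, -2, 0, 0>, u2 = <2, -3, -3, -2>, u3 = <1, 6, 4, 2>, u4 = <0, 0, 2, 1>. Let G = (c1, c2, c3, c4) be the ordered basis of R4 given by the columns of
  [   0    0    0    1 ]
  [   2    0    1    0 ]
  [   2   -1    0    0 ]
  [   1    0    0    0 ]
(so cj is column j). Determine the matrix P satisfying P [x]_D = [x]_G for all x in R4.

[[0, -2, 2, 1], [0, -1, 0, 0], [-2, 1, 2, -2], [2, 2, 1, 0]]

Let M have columns uj and N have columns cj. Then for every x, N [x]_G = x = M [x]_D, so P = N^(-1) M.
Since det N = -1, N^(-1) has integer entries; multiplying gives P = [[0, -2, 2, 1], [0, -1, 0, 0], [-2, 1, 2, -2], [2, 2, 1, 0]].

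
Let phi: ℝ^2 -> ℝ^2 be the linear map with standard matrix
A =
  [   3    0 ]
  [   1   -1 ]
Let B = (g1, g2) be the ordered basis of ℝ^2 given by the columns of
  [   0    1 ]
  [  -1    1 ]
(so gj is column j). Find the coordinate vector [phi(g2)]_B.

(3, 3)

Column 2 of [phi]_B is the B-coordinate vector of phi(g2).
In standard coordinates phi(g2) = A g2 = (3, 0).
Converting to B: (3, 0) = 3g1 + 3g2, so the coordinate vector is (3, 3).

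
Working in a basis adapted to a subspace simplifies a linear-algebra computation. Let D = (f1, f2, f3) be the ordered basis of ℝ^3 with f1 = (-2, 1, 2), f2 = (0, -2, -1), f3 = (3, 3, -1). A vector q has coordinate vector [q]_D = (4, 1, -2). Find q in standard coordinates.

By definition q = 4f1 + f2 - 2f3.
Summing componentwise gives (-14, -4, 9).

(-14, -4, 9)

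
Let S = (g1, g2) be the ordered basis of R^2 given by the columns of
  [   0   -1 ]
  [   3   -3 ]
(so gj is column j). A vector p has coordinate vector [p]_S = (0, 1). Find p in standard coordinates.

By definition p = 0·g1 + g2.
Summing componentwise gives (-1, -3).

(-1, -3)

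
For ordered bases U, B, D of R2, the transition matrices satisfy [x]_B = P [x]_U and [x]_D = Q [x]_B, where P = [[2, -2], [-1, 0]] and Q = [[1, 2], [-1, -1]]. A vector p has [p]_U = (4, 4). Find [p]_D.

(-8, 4)

Composing the changes, [p]_D = Q P [p]_U.
Q P = [[0, -2], [-1, 2]]; applying this to (4, 4) gives (-8, 4).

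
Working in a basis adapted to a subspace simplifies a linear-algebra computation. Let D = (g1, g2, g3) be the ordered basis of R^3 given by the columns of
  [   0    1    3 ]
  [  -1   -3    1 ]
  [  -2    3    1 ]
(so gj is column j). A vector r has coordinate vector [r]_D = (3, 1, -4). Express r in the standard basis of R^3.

(-11, -10, -7)

The coordinates say r = 3g1 + g2 - 4g3; adding the scaled basis vectors gives (-11, -10, -7).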